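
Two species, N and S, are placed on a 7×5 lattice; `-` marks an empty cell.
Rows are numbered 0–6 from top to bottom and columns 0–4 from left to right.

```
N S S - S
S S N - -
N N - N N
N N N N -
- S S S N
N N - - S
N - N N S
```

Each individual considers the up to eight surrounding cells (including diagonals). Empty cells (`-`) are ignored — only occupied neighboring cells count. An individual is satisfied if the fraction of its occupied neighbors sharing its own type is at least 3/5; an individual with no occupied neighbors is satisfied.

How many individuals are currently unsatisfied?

Row 0: (0,0)N 0/3 not · (0,1)S 3/5 satisfied · (0,2)S 2/3 satisfied · (0,4)S 0/0 satisfied
Row 1: (1,0)S 2/5 not · (1,1)S 3/7 not · (1,2)N 2/5 not
Row 2: (2,0)N 3/5 satisfied · (2,1)N 5/7 satisfied · (2,3)N 4/4 satisfied · (2,4)N 2/2 satisfied
Row 3: (3,0)N 3/4 satisfied · (3,1)N 4/6 satisfied · (3,2)N 4/7 not · (3,3)N 4/6 satisfied
Row 4: (4,1)S 1/6 not · (4,2)S 2/6 not · (4,3)S 2/5 not · (4,4)N 1/3 not
Row 5: (5,0)N 2/3 satisfied · (5,1)N 3/5 satisfied · (5,4)S 2/4 not
Row 6: (6,0)N 2/2 satisfied · (6,2)N 2/2 satisfied · (6,3)N 1/3 not · (6,4)S 1/2 not
Unsatisfied: (0,0), (1,0), (1,1), (1,2), (3,2), (4,1), (4,2), (4,3), (4,4), (5,4), (6,3), (6,4) — 12 in total.

12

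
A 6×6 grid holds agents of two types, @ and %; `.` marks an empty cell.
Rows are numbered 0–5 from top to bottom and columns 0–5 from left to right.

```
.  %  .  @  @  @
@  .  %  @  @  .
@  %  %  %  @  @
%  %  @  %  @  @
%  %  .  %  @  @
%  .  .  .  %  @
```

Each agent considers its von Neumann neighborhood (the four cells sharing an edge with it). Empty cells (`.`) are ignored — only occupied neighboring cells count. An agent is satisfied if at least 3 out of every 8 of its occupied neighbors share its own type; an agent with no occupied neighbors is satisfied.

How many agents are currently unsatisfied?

(0,1)% 0/0 ✓
(0,3)@ 2/2 ✓
(0,4)@ 3/3 ✓
(0,5)@ 1/1 ✓
(1,0)@ 1/1 ✓
(1,2)% 1/2 ✓
(1,3)@ 2/4 ✓
(1,4)@ 3/3 ✓
(2,0)@ 1/3 ✗
(2,1)% 2/3 ✓
(2,2)% 3/4 ✓
(2,3)% 2/4 ✓
(2,4)@ 3/4 ✓
(2,5)@ 2/2 ✓
(3,0)% 2/3 ✓
(3,1)% 3/4 ✓
(3,2)@ 0/3 ✗
(3,3)% 2/4 ✓
(3,4)@ 3/4 ✓
(3,5)@ 3/3 ✓
(4,0)% 3/3 ✓
(4,1)% 2/2 ✓
(4,3)% 1/2 ✓
(4,4)@ 2/4 ✓
(4,5)@ 3/3 ✓
(5,0)% 1/1 ✓
(5,4)% 0/2 ✗
(5,5)@ 1/2 ✓
Unsatisfied: (2,0), (3,2), (5,4) — 3 in total.

3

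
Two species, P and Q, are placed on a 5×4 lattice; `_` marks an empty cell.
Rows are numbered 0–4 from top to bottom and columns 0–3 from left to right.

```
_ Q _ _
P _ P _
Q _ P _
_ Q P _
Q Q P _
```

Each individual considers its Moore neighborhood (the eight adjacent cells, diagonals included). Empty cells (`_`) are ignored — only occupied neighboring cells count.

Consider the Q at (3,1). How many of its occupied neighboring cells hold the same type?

Occupied neighbors of (3,1): (2,0)=Q, (2,2)=P, (3,2)=P, (4,0)=Q, (4,1)=Q, (4,2)=P.
Same type (Q): 3 of 6.

3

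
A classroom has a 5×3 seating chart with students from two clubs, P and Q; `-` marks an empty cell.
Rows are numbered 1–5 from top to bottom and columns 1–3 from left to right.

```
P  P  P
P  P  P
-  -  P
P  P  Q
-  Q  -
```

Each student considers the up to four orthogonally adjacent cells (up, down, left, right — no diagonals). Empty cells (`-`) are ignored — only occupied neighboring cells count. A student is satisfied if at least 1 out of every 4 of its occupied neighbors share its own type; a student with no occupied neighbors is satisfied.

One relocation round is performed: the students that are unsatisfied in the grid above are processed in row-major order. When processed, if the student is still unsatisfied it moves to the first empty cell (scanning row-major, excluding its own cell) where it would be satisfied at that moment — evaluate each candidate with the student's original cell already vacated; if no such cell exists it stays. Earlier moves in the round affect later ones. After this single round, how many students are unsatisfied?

Initially unsatisfied (in order): (4,3), (5,2).
  (4,3) → (5,1).
  (5,2): now satisfied by earlier moves; stays.
Resulting grid:
P P P
P P P
- - P
P P -
Q Q -
All satisfied now.

0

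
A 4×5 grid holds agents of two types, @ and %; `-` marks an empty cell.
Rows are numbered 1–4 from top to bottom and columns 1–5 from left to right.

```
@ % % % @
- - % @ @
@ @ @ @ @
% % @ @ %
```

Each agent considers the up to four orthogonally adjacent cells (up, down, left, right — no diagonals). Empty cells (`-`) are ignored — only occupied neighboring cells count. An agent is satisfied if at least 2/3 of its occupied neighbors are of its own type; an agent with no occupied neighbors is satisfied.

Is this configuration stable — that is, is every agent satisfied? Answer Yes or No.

Row 1: (1,1)@ 0/1 unhappy · (1,2)% 1/2 unhappy · (1,3)% 3/3 ok · (1,4)% 1/3 unhappy · (1,5)@ 1/2 unhappy
Row 2: (2,3)% 1/3 unhappy · (2,4)@ 2/4 unhappy · (2,5)@ 3/3 ok
Row 3: (3,1)@ 1/2 unhappy · (3,2)@ 2/3 ok · (3,3)@ 3/4 ok · (3,4)@ 4/4 ok · (3,5)@ 2/3 ok
Row 4: (4,1)% 1/2 unhappy · (4,2)% 1/3 unhappy · (4,3)@ 2/3 ok · (4,4)@ 2/3 ok · (4,5)% 0/2 unhappy
For instance (1,1) has only 0/1 same-type neighbors, below 2/3.

No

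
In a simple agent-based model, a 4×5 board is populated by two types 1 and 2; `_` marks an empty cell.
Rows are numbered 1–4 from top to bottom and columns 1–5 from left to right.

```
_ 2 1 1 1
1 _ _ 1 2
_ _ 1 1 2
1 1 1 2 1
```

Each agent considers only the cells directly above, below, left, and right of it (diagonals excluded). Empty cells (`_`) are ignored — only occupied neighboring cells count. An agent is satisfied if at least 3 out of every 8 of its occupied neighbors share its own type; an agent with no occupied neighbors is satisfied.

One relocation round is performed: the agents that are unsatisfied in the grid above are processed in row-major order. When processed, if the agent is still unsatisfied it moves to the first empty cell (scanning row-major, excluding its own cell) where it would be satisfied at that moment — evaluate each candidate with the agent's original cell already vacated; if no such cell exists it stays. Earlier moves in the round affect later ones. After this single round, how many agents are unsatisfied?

3

Initially unsatisfied (in order): (1,2), (2,5), (3,5), (4,4), (4,5).
  (1,2): no empty cell satisfies it; stays.
  (2,5) → (1,1).
  (3,5) → (2,2).
  (4,4): no empty cell satisfies it; stays.
  (4,5) → (2,3).
Resulting grid:
2 2 1 1 1
1 2 1 1 _
_ _ 1 1 _
1 1 1 2 _
Unsatisfied now: (2,1), (2,2), (4,4).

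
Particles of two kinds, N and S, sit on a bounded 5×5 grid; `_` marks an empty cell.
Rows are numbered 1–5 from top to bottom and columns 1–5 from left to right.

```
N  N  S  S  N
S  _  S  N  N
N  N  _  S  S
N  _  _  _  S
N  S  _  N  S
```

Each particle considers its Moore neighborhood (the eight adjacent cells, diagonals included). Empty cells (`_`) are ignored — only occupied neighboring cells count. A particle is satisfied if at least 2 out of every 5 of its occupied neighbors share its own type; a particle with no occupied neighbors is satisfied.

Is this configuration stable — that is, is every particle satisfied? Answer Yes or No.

No

Row 1: (1,1)N 1/2 ✓ · (1,2)N 1/4 ✗ · (1,3)S 2/4 ✓ · (1,4)S 2/5 ✓ · (1,5)N 2/3 ✓
Row 2: (2,1)S 0/4 ✗ · (2,3)S 3/6 ✓ · (2,4)N 2/7 ✗ · (2,5)N 2/5 ✓
Row 3: (3,1)N 2/3 ✓ · (3,2)N 2/4 ✓ · (3,4)S 3/5 ✓ · (3,5)S 2/4 ✓
Row 4: (4,1)N 3/4 ✓ · (4,5)S 3/4 ✓
Row 5: (5,1)N 1/2 ✓ · (5,2)S 0/2 ✗ · (5,4)N 0/2 ✗ · (5,5)S 1/2 ✓
For instance (1,2) has only 1/4 same-type neighbors, below 2/5.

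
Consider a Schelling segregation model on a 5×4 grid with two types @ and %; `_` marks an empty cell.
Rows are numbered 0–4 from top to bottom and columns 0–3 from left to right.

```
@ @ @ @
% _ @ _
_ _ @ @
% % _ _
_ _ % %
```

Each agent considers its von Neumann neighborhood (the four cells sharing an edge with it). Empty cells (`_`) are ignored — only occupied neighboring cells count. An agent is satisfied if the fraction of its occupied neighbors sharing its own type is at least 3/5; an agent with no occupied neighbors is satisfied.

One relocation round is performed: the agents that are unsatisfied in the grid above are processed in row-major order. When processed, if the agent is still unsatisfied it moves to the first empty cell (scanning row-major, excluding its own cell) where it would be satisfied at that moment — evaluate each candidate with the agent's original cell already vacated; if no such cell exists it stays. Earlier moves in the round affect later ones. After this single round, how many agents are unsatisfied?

0

Initially unsatisfied (in order): (0,0), (1,0).
  (0,0) → (1,1).
  (1,0) → (2,0).
Resulting grid:
_ @ @ @
_ @ @ _
% _ @ @
% % _ _
_ _ % %
All satisfied now.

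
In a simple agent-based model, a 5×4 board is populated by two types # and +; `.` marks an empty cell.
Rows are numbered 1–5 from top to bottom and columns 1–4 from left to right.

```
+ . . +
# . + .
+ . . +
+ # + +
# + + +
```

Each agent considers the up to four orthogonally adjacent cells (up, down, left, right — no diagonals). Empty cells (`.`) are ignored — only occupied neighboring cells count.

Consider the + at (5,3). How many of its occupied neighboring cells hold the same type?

Occupied neighbors of (5,3): (4,3)=+, (5,2)=+, (5,4)=+.
Same type (+): 3 of 3.

3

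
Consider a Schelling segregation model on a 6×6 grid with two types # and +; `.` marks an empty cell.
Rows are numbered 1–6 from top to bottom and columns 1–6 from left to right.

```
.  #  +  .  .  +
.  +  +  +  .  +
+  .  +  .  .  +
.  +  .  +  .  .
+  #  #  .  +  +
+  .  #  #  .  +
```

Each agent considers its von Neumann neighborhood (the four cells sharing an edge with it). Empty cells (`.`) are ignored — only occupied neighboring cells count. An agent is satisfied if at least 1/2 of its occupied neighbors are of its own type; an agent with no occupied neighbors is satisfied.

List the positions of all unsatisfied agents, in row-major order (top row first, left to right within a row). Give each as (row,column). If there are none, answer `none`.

(1,2)# 0/2 unhappy
(1,3)+ 1/2 ok
(1,6)+ 1/1 ok
(2,2)+ 1/2 ok
(2,3)+ 4/4 ok
(2,4)+ 1/1 ok
(2,6)+ 2/2 ok
(3,1)+ 0/0 ok
(3,3)+ 1/1 ok
(3,6)+ 1/1 ok
(4,2)+ 0/1 unhappy
(4,4)+ 0/0 ok
(5,1)+ 1/2 ok
(5,2)# 1/3 unhappy
(5,3)# 2/2 ok
(5,5)+ 1/1 ok
(5,6)+ 2/2 ok
(6,1)+ 1/1 ok
(6,3)# 2/2 ok
(6,4)# 1/1 ok
(6,6)+ 1/1 ok

(1,2), (4,2), (5,2)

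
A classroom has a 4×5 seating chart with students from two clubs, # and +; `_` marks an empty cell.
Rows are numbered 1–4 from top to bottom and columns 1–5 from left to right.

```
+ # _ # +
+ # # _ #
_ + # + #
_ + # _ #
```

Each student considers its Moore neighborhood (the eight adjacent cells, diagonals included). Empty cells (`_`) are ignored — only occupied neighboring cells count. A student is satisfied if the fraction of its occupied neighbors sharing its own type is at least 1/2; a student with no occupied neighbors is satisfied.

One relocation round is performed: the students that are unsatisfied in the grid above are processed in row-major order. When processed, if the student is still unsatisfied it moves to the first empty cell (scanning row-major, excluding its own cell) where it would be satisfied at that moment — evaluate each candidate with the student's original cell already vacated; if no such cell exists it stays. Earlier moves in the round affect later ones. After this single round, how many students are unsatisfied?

Initially unsatisfied (in order): (1,1), (1,5), (3,2), (3,4), (4,2), (4,3).
  (1,1) → (3,1).
  (1,5) → (4,1).
  (3,2): now satisfied by earlier moves; stays.
  (3,4): no empty cell satisfies it; stays.
  (4,2): now satisfied by earlier moves; stays.
  (4,3) → (1,1).
Resulting grid:
# # _ # _
+ # # _ #
+ + # + #
+ + _ _ #
Unsatisfied now: (2,1), (3,3), (3,4).

3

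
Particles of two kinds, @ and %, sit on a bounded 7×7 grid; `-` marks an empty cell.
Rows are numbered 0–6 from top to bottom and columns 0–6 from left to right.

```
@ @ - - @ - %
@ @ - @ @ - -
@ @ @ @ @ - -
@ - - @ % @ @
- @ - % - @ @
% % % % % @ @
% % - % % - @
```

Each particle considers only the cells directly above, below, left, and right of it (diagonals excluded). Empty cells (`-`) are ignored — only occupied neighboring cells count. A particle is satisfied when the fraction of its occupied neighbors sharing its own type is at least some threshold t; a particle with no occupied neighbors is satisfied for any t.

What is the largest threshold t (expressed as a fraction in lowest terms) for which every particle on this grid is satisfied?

Row 0: (0,0)@ 2/2 · (0,1)@ 2/2 · (0,4)@ 1/1 · (0,6)% — no occupied neighbors
Row 1: (1,0)@ 3/3 · (1,1)@ 3/3 · (1,3)@ 2/2 · (1,4)@ 3/3
Row 2: (2,0)@ 3/3 · (2,1)@ 3/3 · (2,2)@ 2/2 · (2,3)@ 4/4 · (2,4)@ 2/3
Row 3: (3,0)@ 1/1 · (3,3)@ 1/3 · (3,4)% 0/3 · (3,5)@ 2/3 · (3,6)@ 2/2
Row 4: (4,1)@ 0/1 · (4,3)% 1/2 · (4,5)@ 3/3 · (4,6)@ 3/3
Row 5: (5,0)% 2/2 · (5,1)% 3/4 · (5,2)% 2/2 · (5,3)% 4/4 · (5,4)% 2/3 · (5,5)@ 2/3 · (5,6)@ 3/3
Row 6: (6,0)% 2/2 · (6,1)% 2/2 · (6,3)% 2/2 · (6,4)% 2/2 · (6,6)@ 1/1
The smallest same-type fraction is 0/3 at (3,4), which reduces to 0/1. Any threshold above that leaves this particle unsatisfied.

0/1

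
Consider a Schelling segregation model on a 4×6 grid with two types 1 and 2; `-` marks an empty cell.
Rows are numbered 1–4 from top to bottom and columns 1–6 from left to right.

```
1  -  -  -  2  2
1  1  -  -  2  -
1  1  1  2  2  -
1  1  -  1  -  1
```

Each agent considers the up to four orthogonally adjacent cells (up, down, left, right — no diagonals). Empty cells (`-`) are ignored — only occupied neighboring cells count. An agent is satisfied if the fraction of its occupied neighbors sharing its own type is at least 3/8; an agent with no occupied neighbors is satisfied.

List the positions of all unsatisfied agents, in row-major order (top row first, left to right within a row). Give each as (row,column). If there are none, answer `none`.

(3,4), (4,4)

Row 1: (1,1)1 1/1 ok · (1,5)2 2/2 ok · (1,6)2 1/1 ok
Row 2: (2,1)1 3/3 ok · (2,2)1 2/2 ok · (2,5)2 2/2 ok
Row 3: (3,1)1 3/3 ok · (3,2)1 4/4 ok · (3,3)1 1/2 ok · (3,4)2 1/3 unhappy · (3,5)2 2/2 ok
Row 4: (4,1)1 2/2 ok · (4,2)1 2/2 ok · (4,4)1 0/1 unhappy · (4,6)1 0/0 ok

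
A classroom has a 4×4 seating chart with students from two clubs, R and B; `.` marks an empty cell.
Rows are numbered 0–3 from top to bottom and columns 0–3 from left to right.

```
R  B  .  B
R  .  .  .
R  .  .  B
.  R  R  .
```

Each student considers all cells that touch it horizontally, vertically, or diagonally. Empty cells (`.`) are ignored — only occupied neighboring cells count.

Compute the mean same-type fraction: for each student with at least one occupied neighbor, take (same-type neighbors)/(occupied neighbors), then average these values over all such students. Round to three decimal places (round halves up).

(0,0)R 1/2
(0,1)B 0/2
(0,3)B — no occupied neighbors
(1,0)R 2/3
(2,0)R 2/2
(2,3)B 0/1
(3,1)R 2/2
(3,2)R 1/2
Sum over 7 students: 1/2 + 0/2 + 2/3 + 2/2 + 0/1 + 2/2 + 1/2 = 11/3; mean = 11/3 ÷ 7 = 11/21 = 0.523809… → 0.524.

0.524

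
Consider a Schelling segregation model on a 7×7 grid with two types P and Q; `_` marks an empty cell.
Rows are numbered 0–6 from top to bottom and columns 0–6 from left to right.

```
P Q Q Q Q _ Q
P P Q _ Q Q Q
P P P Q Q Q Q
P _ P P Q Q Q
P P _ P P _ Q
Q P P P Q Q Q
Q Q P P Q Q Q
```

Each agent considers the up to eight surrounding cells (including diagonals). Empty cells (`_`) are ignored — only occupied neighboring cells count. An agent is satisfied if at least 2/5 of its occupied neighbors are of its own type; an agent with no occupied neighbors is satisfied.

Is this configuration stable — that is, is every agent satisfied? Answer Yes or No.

Yes

(0,0)P 2/3 satisfied
(0,1)Q 2/5 satisfied
(0,2)Q 3/4 satisfied
(0,3)Q 4/4 satisfied
(0,4)Q 3/3 satisfied
(0,6)Q 2/2 satisfied
(1,0)P 4/5 satisfied
(1,1)P 5/8 satisfied
(1,2)Q 4/7 satisfied
(1,4)Q 6/6 satisfied
(1,5)Q 7/7 satisfied
(1,6)Q 4/4 satisfied
(2,0)P 4/4 satisfied
(2,1)P 6/7 satisfied
(2,2)P 4/6 satisfied
(2,3)Q 4/7 satisfied
(2,4)Q 6/7 satisfied
(2,5)Q 8/8 satisfied
(2,6)Q 5/5 satisfied
(3,0)P 4/4 satisfied
(3,2)P 5/6 satisfied
(3,3)P 4/7 satisfied
(3,4)Q 4/7 satisfied
(3,5)Q 6/7 satisfied
(3,6)Q 4/4 satisfied
(4,0)P 3/4 satisfied
(4,1)P 5/6 satisfied
(4,3)P 5/7 satisfied
(4,4)P 3/7 satisfied
(4,6)Q 4/4 satisfied
(5,0)Q 2/5 satisfied
(5,1)P 4/7 satisfied
(5,2)P 6/7 satisfied
(5,3)P 5/7 satisfied
(5,4)Q 3/7 satisfied
(5,5)Q 6/7 satisfied
(5,6)Q 4/4 satisfied
(6,0)Q 2/3 satisfied
(6,1)Q 2/5 satisfied
(6,2)P 4/5 satisfied
(6,3)P 3/5 satisfied
(6,4)Q 3/5 satisfied
(6,5)Q 5/5 satisfied
(6,6)Q 3/3 satisfied
All meet the threshold, so the configuration is stable.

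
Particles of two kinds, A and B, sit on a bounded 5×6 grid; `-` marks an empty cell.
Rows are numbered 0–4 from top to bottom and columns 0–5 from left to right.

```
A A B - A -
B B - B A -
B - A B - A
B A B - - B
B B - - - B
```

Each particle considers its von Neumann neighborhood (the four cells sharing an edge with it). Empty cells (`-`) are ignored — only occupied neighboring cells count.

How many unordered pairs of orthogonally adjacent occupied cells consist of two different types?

10

Scan each occupied cell's neighbors to the right and below so each pair is counted once.
From row 0: 3 unlike of 5 pairs (running 3/5).
From row 1: 1 unlike of 4 pairs (running 4/9).
From row 2: 3 unlike of 4 pairs (running 7/13).
From row 3: 3 unlike of 5 pairs (running 10/18).
From row 4: 0 unlike of 1 pairs (running 10/19).
Total adjacent occupied pairs: 19; unlike-type pairs: 10.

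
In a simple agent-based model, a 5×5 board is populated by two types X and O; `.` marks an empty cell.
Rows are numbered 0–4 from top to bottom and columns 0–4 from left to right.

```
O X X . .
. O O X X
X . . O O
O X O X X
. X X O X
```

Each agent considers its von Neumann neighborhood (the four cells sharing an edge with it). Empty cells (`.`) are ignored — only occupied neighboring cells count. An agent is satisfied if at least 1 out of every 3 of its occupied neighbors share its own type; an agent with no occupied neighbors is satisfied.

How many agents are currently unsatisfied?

(0,0)O 0/1 not
(0,1)X 1/3 satisfied
(0,2)X 1/2 satisfied
(1,1)O 1/2 satisfied
(1,2)O 1/3 satisfied
(1,3)X 1/3 satisfied
(1,4)X 1/2 satisfied
(2,0)X 0/1 not
(2,3)O 1/3 satisfied
(2,4)O 1/3 satisfied
(3,0)O 0/2 not
(3,1)X 1/3 satisfied
(3,2)O 0/3 not
(3,3)X 1/4 not
(3,4)X 2/3 satisfied
(4,1)X 2/2 satisfied
(4,2)X 1/3 satisfied
(4,3)O 0/3 not
(4,4)X 1/2 satisfied
Unsatisfied: (0,0), (2,0), (3,0), (3,2), (3,3), (4,3) — 6 in total.

6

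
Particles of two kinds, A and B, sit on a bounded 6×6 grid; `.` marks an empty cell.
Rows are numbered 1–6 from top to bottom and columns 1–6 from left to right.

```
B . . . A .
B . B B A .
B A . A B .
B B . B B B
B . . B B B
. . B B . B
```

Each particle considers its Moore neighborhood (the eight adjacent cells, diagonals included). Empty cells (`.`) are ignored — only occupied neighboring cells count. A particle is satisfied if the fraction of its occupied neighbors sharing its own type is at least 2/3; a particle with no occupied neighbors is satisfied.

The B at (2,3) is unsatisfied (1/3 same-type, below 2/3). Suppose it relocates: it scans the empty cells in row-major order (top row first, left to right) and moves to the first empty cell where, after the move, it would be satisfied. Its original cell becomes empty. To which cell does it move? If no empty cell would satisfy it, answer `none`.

Vacating (2,3). Empty cells in order:
  (1,2): 2/2 same-type → satisfied — stop here.

(1,2)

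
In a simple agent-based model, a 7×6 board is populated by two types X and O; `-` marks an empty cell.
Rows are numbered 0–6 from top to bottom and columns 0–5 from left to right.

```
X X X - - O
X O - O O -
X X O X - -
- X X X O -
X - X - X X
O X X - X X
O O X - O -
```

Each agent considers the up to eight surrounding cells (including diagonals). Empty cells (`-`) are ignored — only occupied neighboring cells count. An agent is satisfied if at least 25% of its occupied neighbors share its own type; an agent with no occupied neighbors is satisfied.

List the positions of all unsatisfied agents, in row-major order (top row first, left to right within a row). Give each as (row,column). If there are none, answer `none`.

(0,0)X 2/3 ok
(0,1)X 3/4 ok
(0,2)X 1/3 ok
(0,5)O 1/1 ok
(1,0)X 4/5 ok
(1,1)O 1/7 unhappy
(1,3)O 2/4 ok
(1,4)O 2/3 ok
(2,0)X 3/4 ok
(2,1)X 4/6 ok
(2,2)O 2/7 ok
(2,3)X 2/6 ok
(3,1)X 5/6 ok
(3,2)X 5/6 ok
(3,3)X 4/6 ok
(3,4)O 0/4 unhappy
(4,0)X 2/3 ok
(4,2)X 5/5 ok
(4,4)X 4/5 ok
(4,5)X 3/4 ok
(5,0)O 2/4 ok
(5,1)X 4/7 ok
(5,2)X 3/4 ok
(5,4)X 3/4 ok
(5,5)X 3/4 ok
(6,0)O 2/3 ok
(6,1)O 2/5 ok
(6,2)X 2/3 ok
(6,4)O 0/2 unhappy

(1,1), (3,4), (6,4)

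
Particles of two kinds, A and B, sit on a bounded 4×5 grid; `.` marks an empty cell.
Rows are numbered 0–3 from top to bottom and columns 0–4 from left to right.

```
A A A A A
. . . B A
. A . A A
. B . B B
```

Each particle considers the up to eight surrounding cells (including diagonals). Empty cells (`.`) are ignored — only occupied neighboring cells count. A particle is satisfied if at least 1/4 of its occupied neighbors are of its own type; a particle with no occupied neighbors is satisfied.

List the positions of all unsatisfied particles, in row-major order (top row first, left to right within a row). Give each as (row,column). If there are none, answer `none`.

Row 0: (0,0)A 1/1 ✓ · (0,1)A 2/2 ✓ · (0,2)A 2/3 ✓ · (0,3)A 3/4 ✓ · (0,4)A 2/3 ✓
Row 1: (1,3)B 0/6 ✗ · (1,4)A 4/5 ✓
Row 2: (2,1)A 0/1 ✗ · (2,3)A 2/5 ✓ · (2,4)A 2/5 ✓
Row 3: (3,1)B 0/1 ✗ · (3,3)B 1/3 ✓ · (3,4)B 1/3 ✓

(1,3), (2,1), (3,1)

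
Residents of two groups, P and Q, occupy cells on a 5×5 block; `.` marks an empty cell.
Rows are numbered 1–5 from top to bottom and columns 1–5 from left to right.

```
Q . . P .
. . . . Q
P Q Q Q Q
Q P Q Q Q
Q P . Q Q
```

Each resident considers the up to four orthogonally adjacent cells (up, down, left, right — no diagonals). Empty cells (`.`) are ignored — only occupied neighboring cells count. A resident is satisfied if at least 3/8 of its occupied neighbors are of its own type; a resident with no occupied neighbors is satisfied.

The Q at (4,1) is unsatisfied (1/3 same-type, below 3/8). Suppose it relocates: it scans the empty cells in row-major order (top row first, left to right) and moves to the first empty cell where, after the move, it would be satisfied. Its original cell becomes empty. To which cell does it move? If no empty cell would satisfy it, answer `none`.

Vacating (4,1). Empty cells in order:
  (1,2): 1/1 same-type → satisfied — stop here.

(1,2)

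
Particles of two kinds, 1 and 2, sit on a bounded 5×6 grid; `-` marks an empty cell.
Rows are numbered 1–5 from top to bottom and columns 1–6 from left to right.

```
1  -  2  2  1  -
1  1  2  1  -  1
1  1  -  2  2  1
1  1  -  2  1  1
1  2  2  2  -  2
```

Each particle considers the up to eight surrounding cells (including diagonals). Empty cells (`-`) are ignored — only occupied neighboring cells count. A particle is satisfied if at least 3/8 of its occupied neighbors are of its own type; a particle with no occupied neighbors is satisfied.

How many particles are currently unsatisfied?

5

(1,1)1 2/2 satisfied
(1,3)2 2/4 satisfied
(1,4)2 2/4 satisfied
(1,5)1 2/3 satisfied
(2,1)1 4/4 satisfied
(2,2)1 4/6 satisfied
(2,3)2 3/6 satisfied
(2,4)1 1/6 not
(2,6)1 2/3 satisfied
(3,1)1 5/5 satisfied
(3,2)1 5/6 satisfied
(3,4)2 3/5 satisfied
(3,5)2 2/7 not
(3,6)1 3/4 satisfied
(4,1)1 4/5 satisfied
(4,2)1 4/6 satisfied
(4,4)2 4/5 satisfied
(4,5)1 2/7 not
(4,6)1 2/4 satisfied
(5,1)1 2/3 satisfied
(5,2)2 1/4 not
(5,3)2 3/4 satisfied
(5,4)2 2/3 satisfied
(5,6)2 0/2 not
Unsatisfied: (2,4), (3,5), (4,5), (5,2), (5,6) — 5 in total.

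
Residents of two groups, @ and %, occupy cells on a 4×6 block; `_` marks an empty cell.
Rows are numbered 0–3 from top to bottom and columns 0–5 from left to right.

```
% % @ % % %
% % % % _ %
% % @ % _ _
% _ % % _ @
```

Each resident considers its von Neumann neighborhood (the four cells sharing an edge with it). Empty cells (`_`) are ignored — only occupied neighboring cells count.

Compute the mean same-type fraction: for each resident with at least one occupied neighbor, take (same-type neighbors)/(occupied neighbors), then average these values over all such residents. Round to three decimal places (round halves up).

0.759

Row 0: (0,0)% 2/2 · (0,1)% 2/3 · (0,2)@ 0/3 · (0,3)% 2/3 · (0,4)% 2/2 · (0,5)% 2/2
Row 1: (1,0)% 3/3 · (1,1)% 4/4 · (1,2)% 2/4 · (1,3)% 3/3 · (1,5)% 1/1
Row 2: (2,0)% 3/3 · (2,1)% 2/3 · (2,2)@ 0/4 · (2,3)% 2/3
Row 3: (3,0)% 1/1 · (3,2)% 1/2 · (3,3)% 2/2 · (3,5)@ — no occupied neighbors
Sum over 18 residents: 2/2 + 2/3 + 0/3 + 2/3 + 2/2 + 2/2 + 3/3 + 4/4 + 2/4 + 3/3 + 1/1 + 3/3 + 2/3 + 0/4 + 2/3 + 1/1 + 1/2 + 2/2 = 41/3; mean = 41/3 ÷ 18 = 41/54 = 0.759259… → 0.759.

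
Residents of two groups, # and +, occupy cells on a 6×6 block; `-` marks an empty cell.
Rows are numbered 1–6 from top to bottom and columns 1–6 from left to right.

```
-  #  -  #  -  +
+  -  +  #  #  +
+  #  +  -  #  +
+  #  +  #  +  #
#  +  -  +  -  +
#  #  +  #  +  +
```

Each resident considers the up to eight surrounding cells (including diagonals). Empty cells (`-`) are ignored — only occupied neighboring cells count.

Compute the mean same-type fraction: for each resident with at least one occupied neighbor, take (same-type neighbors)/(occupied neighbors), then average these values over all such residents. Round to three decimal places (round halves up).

(1,2)# 0/2
(1,4)# 2/3
(1,6)+ 1/2
(2,1)+ 1/3
(2,3)+ 1/5
(2,4)# 3/5
(2,5)# 3/6
(2,6)+ 2/4
(3,1)+ 2/4
(3,2)# 1/7
(3,3)+ 2/6
(3,5)# 4/7
(3,6)+ 2/5
(4,1)+ 2/5
(4,2)# 2/7
(4,3)+ 3/6
(4,4)# 1/5
(4,5)+ 3/6
(4,6)# 1/4
(5,1)# 3/5
(5,2)+ 3/7
(5,4)+ 4/6
(5,6)+ 3/4
(6,1)# 2/3
(6,2)# 2/4
(6,3)+ 2/4
(6,4)# 0/3
(6,5)+ 3/4
(6,6)+ 2/2
Sum over 29 residents: 0/2 + 2/3 + 1/2 + 1/3 + 1/5 + 3/5 + 3/6 + 2/4 + 2/4 + 1/7 + 2/6 + 4/7 + 2/5 + 2/5 + 2/7 + 3/6 + 1/5 + 3/6 + 1/4 + 3/5 + 3/7 + 4/6 + 3/4 + 2/3 + 2/4 + 2/4 + 0/3 + 3/4 + 2/2 = 5563/420; mean = 5563/420 ÷ 29 = 5563/12180 = 0.456732… → 0.457.

0.457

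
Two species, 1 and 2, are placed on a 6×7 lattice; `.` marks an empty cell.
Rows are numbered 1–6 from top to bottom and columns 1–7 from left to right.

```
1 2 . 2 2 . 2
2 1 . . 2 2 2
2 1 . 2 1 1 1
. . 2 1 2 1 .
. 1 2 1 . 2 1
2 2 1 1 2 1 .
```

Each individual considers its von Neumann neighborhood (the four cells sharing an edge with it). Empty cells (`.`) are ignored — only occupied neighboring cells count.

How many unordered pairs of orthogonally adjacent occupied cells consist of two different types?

24

Scan each occupied cell's neighbors to the right and below so each pair is counted once.
Row 1: 1(1,1)–2(1,2)≠ 1(1,1)–2(2,1)≠ 2(1,2)–1(2,2)≠ 2(1,4)–2(1,5)= 2(1,5)–2(2,5)= 2(1,7)–2(2,7)=  → 3/6 unlike.
Row 2: 2(2,1)–1(2,2)≠ 2(2,1)–2(3,1)= 1(2,2)–1(3,2)= 2(2,5)–2(2,6)= 2(2,5)–1(3,5)≠ 2(2,6)–2(2,7)= 2(2,6)–1(3,6)≠ 2(2,7)–1(3,7)≠  → 4/8 unlike.
Row 3: 2(3,1)–1(3,2)≠ 2(3,4)–1(3,5)≠ 2(3,4)–1(4,4)≠ 1(3,5)–1(3,6)= 1(3,5)–2(4,5)≠ 1(3,6)–1(3,7)= 1(3,6)–1(4,6)=  → 4/7 unlike.
Row 4: 2(4,3)–1(4,4)≠ 2(4,3)–2(5,3)= 1(4,4)–2(4,5)≠ 1(4,4)–1(5,4)= 2(4,5)–1(4,6)≠ 1(4,6)–2(5,6)≠  → 4/6 unlike.
Row 5: 1(5,2)–2(5,3)≠ 1(5,2)–2(6,2)≠ 2(5,3)–1(5,4)≠ 2(5,3)–1(6,3)≠ 1(5,4)–1(6,4)= 2(5,6)–1(5,7)≠ 2(5,6)–1(6,6)≠  → 6/7 unlike.
Row 6: 2(6,1)–2(6,2)= 2(6,2)–1(6,3)≠ 1(6,3)–1(6,4)= 1(6,4)–2(6,5)≠ 2(6,5)–1(6,6)≠  → 3/5 unlike.
Total adjacent occupied pairs: 39; unlike-type pairs: 24.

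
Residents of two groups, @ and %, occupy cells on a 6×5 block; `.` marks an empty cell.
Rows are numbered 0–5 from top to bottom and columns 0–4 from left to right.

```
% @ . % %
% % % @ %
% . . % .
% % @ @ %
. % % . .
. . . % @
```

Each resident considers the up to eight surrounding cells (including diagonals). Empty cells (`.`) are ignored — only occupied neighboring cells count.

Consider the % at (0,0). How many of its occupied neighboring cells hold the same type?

Occupied neighbors of (0,0): (0,1)=@, (1,0)=%, (1,1)=%.
Same type (%): 2 of 3.

2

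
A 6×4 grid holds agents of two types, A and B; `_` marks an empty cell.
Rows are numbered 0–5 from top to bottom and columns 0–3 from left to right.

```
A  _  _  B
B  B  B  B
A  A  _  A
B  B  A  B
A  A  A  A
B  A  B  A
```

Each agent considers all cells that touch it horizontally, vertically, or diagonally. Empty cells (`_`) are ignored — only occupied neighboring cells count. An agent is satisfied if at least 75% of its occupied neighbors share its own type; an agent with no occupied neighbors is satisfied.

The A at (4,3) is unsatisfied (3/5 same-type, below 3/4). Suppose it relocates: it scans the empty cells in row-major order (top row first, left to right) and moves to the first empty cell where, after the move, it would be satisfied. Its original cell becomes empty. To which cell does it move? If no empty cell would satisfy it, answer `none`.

none

Vacating (4,3). Empty cells in order:
  (0,1): 1/4 same-type → still unsatisfied.
  (0,2): 0/4 same-type → still unsatisfied.
  (2,2): 3/8 same-type → still unsatisfied.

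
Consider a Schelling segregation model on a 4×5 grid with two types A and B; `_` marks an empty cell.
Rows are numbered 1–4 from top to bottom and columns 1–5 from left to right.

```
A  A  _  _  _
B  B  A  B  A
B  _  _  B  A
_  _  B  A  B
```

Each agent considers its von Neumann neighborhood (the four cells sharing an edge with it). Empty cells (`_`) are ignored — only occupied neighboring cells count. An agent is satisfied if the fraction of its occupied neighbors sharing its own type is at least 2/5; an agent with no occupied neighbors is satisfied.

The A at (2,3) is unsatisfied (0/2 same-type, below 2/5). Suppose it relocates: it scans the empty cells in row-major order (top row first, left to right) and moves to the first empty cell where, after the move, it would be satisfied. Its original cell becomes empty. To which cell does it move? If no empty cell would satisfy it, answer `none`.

(1,3)

Vacating (2,3). Empty cells in order:
  (1,3): 1/1 same-type → satisfied — stop here.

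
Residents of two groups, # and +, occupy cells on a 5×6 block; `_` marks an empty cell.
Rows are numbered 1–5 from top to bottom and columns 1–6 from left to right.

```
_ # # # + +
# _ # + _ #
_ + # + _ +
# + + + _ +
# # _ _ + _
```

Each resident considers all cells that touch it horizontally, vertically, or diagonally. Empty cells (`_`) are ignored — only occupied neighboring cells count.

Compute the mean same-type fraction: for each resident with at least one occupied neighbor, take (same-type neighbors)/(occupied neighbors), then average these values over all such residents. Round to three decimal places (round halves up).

0.555

Row 1: (1,2)# 3/3 · (1,3)# 3/4 · (1,4)# 2/4 · (1,5)+ 2/4 · (1,6)+ 1/2
Row 2: (2,1)# 1/2 · (2,3)# 4/7 · (2,4)+ 2/6 · (2,6)# 0/3
Row 3: (3,2)+ 2/6 · (3,3)# 1/7 · (3,4)+ 3/5 · (3,6)+ 1/2
Row 4: (4,1)# 2/4 · (4,2)+ 2/6 · (4,3)+ 4/6 · (4,4)+ 3/4 · (4,6)+ 2/2
Row 5: (5,1)# 2/3 · (5,2)# 2/4 · (5,5)+ 2/2
Sum over 21 residents: 3/3 + 3/4 + 2/4 + 2/4 + 1/2 + 1/2 + 4/7 + 2/6 + 0/3 + 2/6 + 1/7 + 3/5 + 1/2 + 2/4 + 2/6 + 4/6 + 3/4 + 2/2 + 2/3 + 2/4 + 2/2 = 1223/105; mean = 1223/105 ÷ 21 = 1223/2205 = 0.554648… → 0.555.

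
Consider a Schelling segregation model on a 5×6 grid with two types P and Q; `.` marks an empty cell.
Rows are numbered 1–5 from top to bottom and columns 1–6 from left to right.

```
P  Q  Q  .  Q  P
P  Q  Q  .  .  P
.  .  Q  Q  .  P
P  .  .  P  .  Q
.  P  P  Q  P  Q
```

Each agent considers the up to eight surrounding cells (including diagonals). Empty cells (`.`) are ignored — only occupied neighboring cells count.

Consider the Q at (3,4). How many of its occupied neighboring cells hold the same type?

2

Occupied neighbors of (3,4): (2,3)=Q, (3,3)=Q, (4,4)=P.
Same type (Q): 2 of 3.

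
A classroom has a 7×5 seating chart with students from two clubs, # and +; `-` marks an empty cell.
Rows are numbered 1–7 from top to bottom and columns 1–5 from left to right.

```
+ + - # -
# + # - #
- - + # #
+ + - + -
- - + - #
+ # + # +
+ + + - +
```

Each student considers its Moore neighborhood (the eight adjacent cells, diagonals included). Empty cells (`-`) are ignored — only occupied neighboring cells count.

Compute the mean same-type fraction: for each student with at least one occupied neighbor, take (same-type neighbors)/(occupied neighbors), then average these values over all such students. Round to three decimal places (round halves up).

(1,1)+ 2/3
(1,2)+ 2/4
(1,4)# 2/2
(2,1)# 0/3
(2,2)+ 3/5
(2,3)# 2/5
(2,5)# 3/3
(3,3)+ 3/5
(3,4)# 3/5
(3,5)# 2/3
(4,1)+ 1/1
(4,2)+ 3/3
(4,4)+ 2/5
(5,3)+ 3/5
(5,5)# 1/3
(6,1)+ 2/3
(6,2)# 0/6
(6,3)+ 3/5
(6,4)# 1/6
(6,5)+ 1/3
(7,1)+ 2/3
(7,2)+ 4/5
(7,3)+ 2/4
(7,5)+ 1/2
Sum over 24 students: 2/3 + 2/4 + 2/2 + 0/3 + 3/5 + 2/5 + 3/3 + 3/5 + 3/5 + 2/3 + 1/1 + 3/3 + 2/5 + 3/5 + 1/3 + 2/3 + 0/6 + 3/5 + 1/6 + 1/3 + 2/3 + 4/5 + 2/4 + 1/2 = 68/5; mean = 68/5 ÷ 24 = 17/30 = 0.566666… → 0.567.

0.567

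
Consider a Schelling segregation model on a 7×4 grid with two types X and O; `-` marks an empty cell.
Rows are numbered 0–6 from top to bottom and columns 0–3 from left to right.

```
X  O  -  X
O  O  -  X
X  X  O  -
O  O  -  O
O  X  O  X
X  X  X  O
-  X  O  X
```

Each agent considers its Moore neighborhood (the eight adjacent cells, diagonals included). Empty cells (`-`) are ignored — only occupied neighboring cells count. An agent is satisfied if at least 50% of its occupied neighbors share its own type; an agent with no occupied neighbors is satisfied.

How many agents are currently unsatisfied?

12

(0,0)X 0/3 not
(0,1)O 2/3 satisfied
(0,3)X 1/1 satisfied
(1,0)O 2/5 not
(1,1)O 3/6 satisfied
(1,3)X 1/2 satisfied
(2,0)X 1/5 not
(2,1)X 1/6 not
(2,2)O 3/5 satisfied
(3,0)O 2/5 not
(3,1)O 4/7 satisfied
(3,3)O 2/3 satisfied
(4,0)O 2/5 not
(4,1)X 3/7 not
(4,2)O 3/7 not
(4,3)X 1/4 not
(5,0)X 3/4 satisfied
(5,1)X 4/7 satisfied
(5,2)X 5/8 satisfied
(5,3)O 2/5 not
(6,1)X 3/4 satisfied
(6,2)O 1/5 not
(6,3)X 1/3 not
Unsatisfied: (0,0), (1,0), (2,0), (2,1), (3,0), (4,0), (4,1), (4,2), (4,3), (5,3), (6,2), (6,3) — 12 in total.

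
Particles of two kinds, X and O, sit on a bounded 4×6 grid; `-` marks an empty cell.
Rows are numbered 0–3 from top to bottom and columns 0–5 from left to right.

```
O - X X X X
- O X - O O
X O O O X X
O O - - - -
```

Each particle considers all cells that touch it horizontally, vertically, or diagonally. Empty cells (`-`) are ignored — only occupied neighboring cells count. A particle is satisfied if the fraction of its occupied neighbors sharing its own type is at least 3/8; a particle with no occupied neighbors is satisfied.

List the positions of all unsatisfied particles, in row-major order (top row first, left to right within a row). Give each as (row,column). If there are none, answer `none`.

(0,5), (1,2), (1,4), (1,5), (2,0), (2,4), (2,5)

Row 0: (0,0)O 1/1 ok · (0,2)X 2/3 ok · (0,3)X 3/4 ok · (0,4)X 2/4 ok · (0,5)X 1/3 unhappy
Row 1: (1,1)O 3/6 ok · (1,2)X 2/6 unhappy · (1,4)O 2/7 unhappy · (1,5)O 1/5 unhappy
Row 2: (2,0)X 0/4 unhappy · (2,1)O 4/6 ok · (2,2)O 4/5 ok · (2,3)O 2/4 ok · (2,4)X 1/4 unhappy · (2,5)X 1/3 unhappy
Row 3: (3,0)O 2/3 ok · (3,1)O 3/4 ok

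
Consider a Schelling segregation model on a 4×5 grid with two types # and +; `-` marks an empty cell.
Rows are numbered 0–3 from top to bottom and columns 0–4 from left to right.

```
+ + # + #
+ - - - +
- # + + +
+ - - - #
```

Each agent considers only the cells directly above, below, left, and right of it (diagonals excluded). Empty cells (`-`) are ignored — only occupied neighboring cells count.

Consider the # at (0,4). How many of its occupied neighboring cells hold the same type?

0

Occupied neighbors of (0,4): (1,4)=+, (0,3)=+.
Same type (#): 0 of 2.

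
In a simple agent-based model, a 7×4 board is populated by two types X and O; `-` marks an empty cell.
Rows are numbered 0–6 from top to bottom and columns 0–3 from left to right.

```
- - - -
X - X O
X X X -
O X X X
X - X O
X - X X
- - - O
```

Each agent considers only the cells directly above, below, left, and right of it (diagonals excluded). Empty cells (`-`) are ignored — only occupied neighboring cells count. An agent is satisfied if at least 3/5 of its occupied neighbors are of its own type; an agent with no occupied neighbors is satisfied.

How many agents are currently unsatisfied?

8

(1,0)X 1/1 ok
(1,2)X 1/2 unhappy
(1,3)O 0/1 unhappy
(2,0)X 2/3 ok
(2,1)X 3/3 ok
(2,2)X 3/3 ok
(3,0)O 0/3 unhappy
(3,1)X 2/3 ok
(3,2)X 4/4 ok
(3,3)X 1/2 unhappy
(4,0)X 1/2 unhappy
(4,2)X 2/3 ok
(4,3)O 0/3 unhappy
(5,0)X 1/1 ok
(5,2)X 2/2 ok
(5,3)X 1/3 unhappy
(6,3)O 0/1 unhappy
Unsatisfied: (1,2), (1,3), (3,0), (3,3), (4,0), (4,3), (5,3), (6,3) — 8 in total.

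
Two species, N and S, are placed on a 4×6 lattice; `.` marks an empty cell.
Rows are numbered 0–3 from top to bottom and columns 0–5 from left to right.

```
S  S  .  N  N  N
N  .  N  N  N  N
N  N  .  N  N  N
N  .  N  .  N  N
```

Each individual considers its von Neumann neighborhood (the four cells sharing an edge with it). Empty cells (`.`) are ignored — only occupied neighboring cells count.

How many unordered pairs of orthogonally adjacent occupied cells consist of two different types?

1

Scan each occupied cell's neighbors to the right and below so each pair is counted once.
Row 0: S(0,0)–S(0,1)= S(0,0)–N(1,0)≠ N(0,3)–N(0,4)= N(0,3)–N(1,3)= N(0,4)–N(0,5)= N(0,4)–N(1,4)= N(0,5)–N(1,5)=  → 1/7 unlike.
Row 1: N(1,0)–N(2,0)= N(1,2)–N(1,3)= N(1,3)–N(1,4)= N(1,3)–N(2,3)= N(1,4)–N(1,5)= N(1,4)–N(2,4)= N(1,5)–N(2,5)=  → 0/7 unlike.
Row 2: N(2,0)–N(2,1)= N(2,0)–N(3,0)= N(2,3)–N(2,4)= N(2,4)–N(2,5)= N(2,4)–N(3,4)= N(2,5)–N(3,5)=  → 0/6 unlike.
Row 3: N(3,4)–N(3,5)=  → 0/1 unlike.
Total adjacent occupied pairs: 21; unlike-type pairs: 1.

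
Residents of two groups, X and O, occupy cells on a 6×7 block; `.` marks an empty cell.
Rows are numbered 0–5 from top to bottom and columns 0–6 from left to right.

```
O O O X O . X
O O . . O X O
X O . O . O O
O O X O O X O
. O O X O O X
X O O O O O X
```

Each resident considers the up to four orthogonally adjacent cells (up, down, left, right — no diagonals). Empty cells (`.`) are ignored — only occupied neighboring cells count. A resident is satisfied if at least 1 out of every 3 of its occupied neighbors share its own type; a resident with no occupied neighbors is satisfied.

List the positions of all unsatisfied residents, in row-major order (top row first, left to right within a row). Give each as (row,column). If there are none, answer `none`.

(0,3), (0,6), (1,5), (2,0), (3,2), (3,5), (4,3), (5,0)

Row 0: (0,0)O 2/2 ✓ · (0,1)O 3/3 ✓ · (0,2)O 1/2 ✓ · (0,3)X 0/2 ✗ · (0,4)O 1/2 ✓ · (0,6)X 0/1 ✗
Row 1: (1,0)O 2/3 ✓ · (1,1)O 3/3 ✓ · (1,4)O 1/2 ✓ · (1,5)X 0/3 ✗ · (1,6)O 1/3 ✓
Row 2: (2,0)X 0/3 ✗ · (2,1)O 2/3 ✓ · (2,3)O 1/1 ✓ · (2,5)O 1/3 ✓ · (2,6)O 3/3 ✓
Row 3: (3,0)O 1/2 ✓ · (3,1)O 3/4 ✓ · (3,2)X 0/3 ✗ · (3,3)O 2/4 ✓ · (3,4)O 2/3 ✓ · (3,5)X 0/4 ✗ · (3,6)O 1/3 ✓
Row 4: (4,1)O 3/3 ✓ · (4,2)O 2/4 ✓ · (4,3)X 0/4 ✗ · (4,4)O 3/4 ✓ · (4,5)O 2/4 ✓ · (4,6)X 1/3 ✓
Row 5: (5,0)X 0/1 ✗ · (5,1)O 2/3 ✓ · (5,2)O 3/3 ✓ · (5,3)O 2/3 ✓ · (5,4)O 3/3 ✓ · (5,5)O 2/3 ✓ · (5,6)X 1/2 ✓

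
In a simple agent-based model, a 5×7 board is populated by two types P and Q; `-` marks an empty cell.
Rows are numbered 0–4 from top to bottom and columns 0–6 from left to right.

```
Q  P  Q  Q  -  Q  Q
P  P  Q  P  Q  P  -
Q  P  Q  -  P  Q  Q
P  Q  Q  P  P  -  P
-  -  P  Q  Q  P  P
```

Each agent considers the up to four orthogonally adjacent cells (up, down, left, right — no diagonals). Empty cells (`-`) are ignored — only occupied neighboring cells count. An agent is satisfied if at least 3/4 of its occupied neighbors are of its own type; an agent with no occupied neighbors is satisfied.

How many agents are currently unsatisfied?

(0,0)Q 0/2 ✗
(0,1)P 1/3 ✗
(0,2)Q 2/3 ✗
(0,3)Q 1/2 ✗
(0,5)Q 1/2 ✗
(0,6)Q 1/1 ✓
(1,0)P 1/3 ✗
(1,1)P 3/4 ✓
(1,2)Q 2/4 ✗
(1,3)P 0/3 ✗
(1,4)Q 0/3 ✗
(1,5)P 0/3 ✗
(2,0)Q 0/3 ✗
(2,1)P 1/4 ✗
(2,2)Q 2/3 ✗
(2,4)P 1/3 ✗
(2,5)Q 1/3 ✗
(2,6)Q 1/2 ✗
(3,0)P 0/2 ✗
(3,1)Q 1/3 ✗
(3,2)Q 2/4 ✗
(3,3)P 1/3 ✗
(3,4)P 2/3 ✗
(3,6)P 1/2 ✗
(4,2)P 0/2 ✗
(4,3)Q 1/3 ✗
(4,4)Q 1/3 ✗
(4,5)P 1/2 ✗
(4,6)P 2/2 ✓
Unsatisfied: (0,0), (0,1), (0,2), (0,3), (0,5), (1,0), (1,2), (1,3), (1,4), (1,5), (2,0), (2,1), (2,2), (2,4), (2,5), (2,6), (3,0), (3,1), (3,2), (3,3), (3,4), (3,6), (4,2), (4,3), (4,4), (4,5) — 26 in total.

26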